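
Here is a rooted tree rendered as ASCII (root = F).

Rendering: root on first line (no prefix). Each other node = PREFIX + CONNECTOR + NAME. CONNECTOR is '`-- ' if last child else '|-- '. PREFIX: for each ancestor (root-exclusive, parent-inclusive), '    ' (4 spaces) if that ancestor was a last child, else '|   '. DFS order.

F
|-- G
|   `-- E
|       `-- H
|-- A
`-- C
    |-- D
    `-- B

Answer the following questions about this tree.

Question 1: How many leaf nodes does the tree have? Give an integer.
Leaves (nodes with no children): A, B, D, H

Answer: 4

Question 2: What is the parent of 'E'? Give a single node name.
Scan adjacency: E appears as child of G

Answer: G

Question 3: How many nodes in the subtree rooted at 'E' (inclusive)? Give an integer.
Subtree rooted at E contains: E, H
Count = 2

Answer: 2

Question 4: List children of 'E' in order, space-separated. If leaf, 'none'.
Answer: H

Derivation:
Node E's children (from adjacency): H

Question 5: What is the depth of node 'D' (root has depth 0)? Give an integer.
Path from root to D: F -> C -> D
Depth = number of edges = 2

Answer: 2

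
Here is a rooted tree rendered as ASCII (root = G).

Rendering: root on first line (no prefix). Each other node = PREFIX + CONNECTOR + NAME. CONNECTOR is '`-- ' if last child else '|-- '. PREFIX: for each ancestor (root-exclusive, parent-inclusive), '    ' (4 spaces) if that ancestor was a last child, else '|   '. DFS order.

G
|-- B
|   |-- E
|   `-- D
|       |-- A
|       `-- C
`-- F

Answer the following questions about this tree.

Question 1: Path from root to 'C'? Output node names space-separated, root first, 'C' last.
Answer: G B D C

Derivation:
Walk down from root: G -> B -> D -> C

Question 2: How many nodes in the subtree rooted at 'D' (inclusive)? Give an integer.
Subtree rooted at D contains: A, C, D
Count = 3

Answer: 3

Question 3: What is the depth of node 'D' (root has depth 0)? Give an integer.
Answer: 2

Derivation:
Path from root to D: G -> B -> D
Depth = number of edges = 2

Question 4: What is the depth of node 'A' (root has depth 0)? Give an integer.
Path from root to A: G -> B -> D -> A
Depth = number of edges = 3

Answer: 3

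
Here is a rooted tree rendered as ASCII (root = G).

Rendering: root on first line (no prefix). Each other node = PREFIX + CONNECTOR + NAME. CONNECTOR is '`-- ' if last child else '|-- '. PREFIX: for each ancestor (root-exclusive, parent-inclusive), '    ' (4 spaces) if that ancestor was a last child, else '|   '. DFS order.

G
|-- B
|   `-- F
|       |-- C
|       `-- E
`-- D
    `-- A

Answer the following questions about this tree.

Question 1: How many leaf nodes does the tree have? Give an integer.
Leaves (nodes with no children): A, C, E

Answer: 3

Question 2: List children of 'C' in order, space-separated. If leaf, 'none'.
Node C's children (from adjacency): (leaf)

Answer: none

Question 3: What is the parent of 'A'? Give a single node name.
Answer: D

Derivation:
Scan adjacency: A appears as child of D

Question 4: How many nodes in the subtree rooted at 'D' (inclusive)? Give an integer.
Answer: 2

Derivation:
Subtree rooted at D contains: A, D
Count = 2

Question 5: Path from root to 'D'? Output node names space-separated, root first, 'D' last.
Walk down from root: G -> D

Answer: G D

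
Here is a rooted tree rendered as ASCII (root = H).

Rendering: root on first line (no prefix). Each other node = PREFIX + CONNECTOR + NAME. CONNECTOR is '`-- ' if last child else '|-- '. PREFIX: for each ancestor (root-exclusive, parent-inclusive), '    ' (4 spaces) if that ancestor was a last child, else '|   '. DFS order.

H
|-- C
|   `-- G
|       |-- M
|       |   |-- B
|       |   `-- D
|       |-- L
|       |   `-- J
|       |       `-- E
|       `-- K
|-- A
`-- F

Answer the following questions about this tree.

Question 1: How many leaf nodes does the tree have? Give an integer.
Answer: 6

Derivation:
Leaves (nodes with no children): A, B, D, E, F, K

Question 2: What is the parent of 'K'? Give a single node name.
Scan adjacency: K appears as child of G

Answer: G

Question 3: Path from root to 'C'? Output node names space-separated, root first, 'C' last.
Answer: H C

Derivation:
Walk down from root: H -> C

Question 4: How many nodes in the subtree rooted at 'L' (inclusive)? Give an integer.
Subtree rooted at L contains: E, J, L
Count = 3

Answer: 3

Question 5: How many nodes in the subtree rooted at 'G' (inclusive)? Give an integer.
Subtree rooted at G contains: B, D, E, G, J, K, L, M
Count = 8

Answer: 8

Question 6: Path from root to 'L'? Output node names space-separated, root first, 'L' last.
Walk down from root: H -> C -> G -> L

Answer: H C G L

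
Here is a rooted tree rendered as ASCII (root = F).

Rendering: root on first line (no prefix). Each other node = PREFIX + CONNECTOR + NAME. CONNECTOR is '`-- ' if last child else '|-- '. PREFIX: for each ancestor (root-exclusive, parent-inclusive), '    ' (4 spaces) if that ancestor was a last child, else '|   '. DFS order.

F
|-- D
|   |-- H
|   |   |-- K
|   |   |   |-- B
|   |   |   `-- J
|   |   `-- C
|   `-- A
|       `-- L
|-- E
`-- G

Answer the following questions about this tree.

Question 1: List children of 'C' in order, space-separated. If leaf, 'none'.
Answer: none

Derivation:
Node C's children (from adjacency): (leaf)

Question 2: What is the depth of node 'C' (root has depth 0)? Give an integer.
Answer: 3

Derivation:
Path from root to C: F -> D -> H -> C
Depth = number of edges = 3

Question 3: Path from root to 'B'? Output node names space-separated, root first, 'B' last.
Walk down from root: F -> D -> H -> K -> B

Answer: F D H K B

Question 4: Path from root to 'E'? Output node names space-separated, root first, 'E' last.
Walk down from root: F -> E

Answer: F E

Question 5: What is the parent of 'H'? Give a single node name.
Answer: D

Derivation:
Scan adjacency: H appears as child of D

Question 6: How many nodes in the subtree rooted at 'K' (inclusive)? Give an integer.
Subtree rooted at K contains: B, J, K
Count = 3

Answer: 3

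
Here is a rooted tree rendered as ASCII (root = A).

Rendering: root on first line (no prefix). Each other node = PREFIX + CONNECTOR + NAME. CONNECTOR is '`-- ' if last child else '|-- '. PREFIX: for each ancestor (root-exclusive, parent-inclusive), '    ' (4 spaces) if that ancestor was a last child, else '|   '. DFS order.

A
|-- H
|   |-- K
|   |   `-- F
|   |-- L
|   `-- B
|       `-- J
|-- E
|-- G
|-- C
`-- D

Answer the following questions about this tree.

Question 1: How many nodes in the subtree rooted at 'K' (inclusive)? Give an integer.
Answer: 2

Derivation:
Subtree rooted at K contains: F, K
Count = 2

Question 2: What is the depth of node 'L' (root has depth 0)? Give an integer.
Answer: 2

Derivation:
Path from root to L: A -> H -> L
Depth = number of edges = 2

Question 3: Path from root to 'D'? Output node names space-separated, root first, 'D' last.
Walk down from root: A -> D

Answer: A D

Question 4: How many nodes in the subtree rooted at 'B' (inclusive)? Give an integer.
Subtree rooted at B contains: B, J
Count = 2

Answer: 2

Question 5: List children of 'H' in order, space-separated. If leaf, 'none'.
Node H's children (from adjacency): K, L, B

Answer: K L B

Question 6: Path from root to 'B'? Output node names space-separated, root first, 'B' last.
Walk down from root: A -> H -> B

Answer: A H B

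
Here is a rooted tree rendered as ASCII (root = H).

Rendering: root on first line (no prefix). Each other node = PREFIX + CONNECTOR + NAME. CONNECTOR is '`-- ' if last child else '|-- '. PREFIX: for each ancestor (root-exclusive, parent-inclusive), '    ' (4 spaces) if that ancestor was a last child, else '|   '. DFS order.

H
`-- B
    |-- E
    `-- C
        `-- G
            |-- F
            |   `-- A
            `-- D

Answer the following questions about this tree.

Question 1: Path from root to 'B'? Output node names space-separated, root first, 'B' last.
Walk down from root: H -> B

Answer: H B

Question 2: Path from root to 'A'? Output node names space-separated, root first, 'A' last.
Answer: H B C G F A

Derivation:
Walk down from root: H -> B -> C -> G -> F -> A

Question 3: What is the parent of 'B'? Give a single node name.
Scan adjacency: B appears as child of H

Answer: H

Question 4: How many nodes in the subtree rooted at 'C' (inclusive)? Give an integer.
Subtree rooted at C contains: A, C, D, F, G
Count = 5

Answer: 5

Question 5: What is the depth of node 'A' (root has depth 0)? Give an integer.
Path from root to A: H -> B -> C -> G -> F -> A
Depth = number of edges = 5

Answer: 5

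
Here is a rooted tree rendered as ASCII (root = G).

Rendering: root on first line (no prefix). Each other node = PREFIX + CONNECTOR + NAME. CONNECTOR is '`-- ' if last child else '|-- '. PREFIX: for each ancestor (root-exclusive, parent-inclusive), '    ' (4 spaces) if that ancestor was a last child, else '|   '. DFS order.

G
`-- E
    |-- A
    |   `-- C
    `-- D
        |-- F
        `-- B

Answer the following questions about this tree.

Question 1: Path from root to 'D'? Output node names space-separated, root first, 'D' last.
Walk down from root: G -> E -> D

Answer: G E D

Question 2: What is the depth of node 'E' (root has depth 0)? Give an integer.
Answer: 1

Derivation:
Path from root to E: G -> E
Depth = number of edges = 1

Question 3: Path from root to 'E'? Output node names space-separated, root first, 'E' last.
Answer: G E

Derivation:
Walk down from root: G -> E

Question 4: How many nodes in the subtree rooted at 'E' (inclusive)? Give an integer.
Subtree rooted at E contains: A, B, C, D, E, F
Count = 6

Answer: 6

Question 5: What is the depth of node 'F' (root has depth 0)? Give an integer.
Path from root to F: G -> E -> D -> F
Depth = number of edges = 3

Answer: 3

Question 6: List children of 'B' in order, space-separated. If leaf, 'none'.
Answer: none

Derivation:
Node B's children (from adjacency): (leaf)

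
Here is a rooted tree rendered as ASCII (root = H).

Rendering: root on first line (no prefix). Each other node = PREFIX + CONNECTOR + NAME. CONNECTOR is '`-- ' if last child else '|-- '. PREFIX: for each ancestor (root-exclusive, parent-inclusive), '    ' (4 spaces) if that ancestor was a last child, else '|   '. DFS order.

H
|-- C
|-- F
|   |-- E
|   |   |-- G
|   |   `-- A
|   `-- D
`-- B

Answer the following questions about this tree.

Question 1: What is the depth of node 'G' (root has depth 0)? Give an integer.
Answer: 3

Derivation:
Path from root to G: H -> F -> E -> G
Depth = number of edges = 3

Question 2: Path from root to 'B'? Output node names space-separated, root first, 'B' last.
Walk down from root: H -> B

Answer: H B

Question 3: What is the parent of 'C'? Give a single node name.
Scan adjacency: C appears as child of H

Answer: H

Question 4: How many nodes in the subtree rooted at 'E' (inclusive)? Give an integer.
Subtree rooted at E contains: A, E, G
Count = 3

Answer: 3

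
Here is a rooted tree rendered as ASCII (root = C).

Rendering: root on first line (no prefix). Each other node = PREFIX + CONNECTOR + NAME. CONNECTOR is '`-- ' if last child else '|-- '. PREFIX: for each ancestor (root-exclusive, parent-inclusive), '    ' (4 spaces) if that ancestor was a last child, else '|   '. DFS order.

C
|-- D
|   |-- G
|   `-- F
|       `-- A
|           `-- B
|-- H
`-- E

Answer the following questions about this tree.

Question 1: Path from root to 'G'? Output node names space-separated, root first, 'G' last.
Answer: C D G

Derivation:
Walk down from root: C -> D -> G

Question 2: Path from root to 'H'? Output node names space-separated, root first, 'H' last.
Answer: C H

Derivation:
Walk down from root: C -> H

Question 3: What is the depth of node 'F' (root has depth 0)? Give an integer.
Path from root to F: C -> D -> F
Depth = number of edges = 2

Answer: 2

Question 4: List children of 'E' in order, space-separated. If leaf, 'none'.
Answer: none

Derivation:
Node E's children (from adjacency): (leaf)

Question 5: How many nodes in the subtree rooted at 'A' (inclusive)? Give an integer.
Subtree rooted at A contains: A, B
Count = 2

Answer: 2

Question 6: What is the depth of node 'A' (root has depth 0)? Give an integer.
Path from root to A: C -> D -> F -> A
Depth = number of edges = 3

Answer: 3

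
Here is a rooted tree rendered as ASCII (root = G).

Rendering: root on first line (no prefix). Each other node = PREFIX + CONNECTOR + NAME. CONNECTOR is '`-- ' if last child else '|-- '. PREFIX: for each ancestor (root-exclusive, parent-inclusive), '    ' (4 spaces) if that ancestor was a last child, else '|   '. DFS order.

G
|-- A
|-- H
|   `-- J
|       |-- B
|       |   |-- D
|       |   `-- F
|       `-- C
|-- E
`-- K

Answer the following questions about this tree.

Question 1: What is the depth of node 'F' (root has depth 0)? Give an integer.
Answer: 4

Derivation:
Path from root to F: G -> H -> J -> B -> F
Depth = number of edges = 4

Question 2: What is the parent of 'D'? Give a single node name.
Answer: B

Derivation:
Scan adjacency: D appears as child of B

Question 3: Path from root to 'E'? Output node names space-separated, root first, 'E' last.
Answer: G E

Derivation:
Walk down from root: G -> E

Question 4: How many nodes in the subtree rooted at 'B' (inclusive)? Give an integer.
Subtree rooted at B contains: B, D, F
Count = 3

Answer: 3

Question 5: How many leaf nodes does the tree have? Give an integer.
Answer: 6

Derivation:
Leaves (nodes with no children): A, C, D, E, F, K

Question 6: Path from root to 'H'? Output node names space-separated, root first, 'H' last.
Answer: G H

Derivation:
Walk down from root: G -> H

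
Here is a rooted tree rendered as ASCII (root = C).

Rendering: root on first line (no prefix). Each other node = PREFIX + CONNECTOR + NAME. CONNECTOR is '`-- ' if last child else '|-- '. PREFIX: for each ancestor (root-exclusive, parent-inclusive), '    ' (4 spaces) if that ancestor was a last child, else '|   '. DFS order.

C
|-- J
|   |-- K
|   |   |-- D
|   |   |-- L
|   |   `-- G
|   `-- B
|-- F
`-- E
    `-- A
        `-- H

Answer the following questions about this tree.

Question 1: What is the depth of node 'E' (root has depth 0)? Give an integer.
Path from root to E: C -> E
Depth = number of edges = 1

Answer: 1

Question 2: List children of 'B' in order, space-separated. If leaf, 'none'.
Node B's children (from adjacency): (leaf)

Answer: none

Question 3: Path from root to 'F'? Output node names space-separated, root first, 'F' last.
Answer: C F

Derivation:
Walk down from root: C -> F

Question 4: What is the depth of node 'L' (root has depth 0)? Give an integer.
Answer: 3

Derivation:
Path from root to L: C -> J -> K -> L
Depth = number of edges = 3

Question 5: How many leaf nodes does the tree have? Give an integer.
Answer: 6

Derivation:
Leaves (nodes with no children): B, D, F, G, H, L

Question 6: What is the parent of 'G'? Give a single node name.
Scan adjacency: G appears as child of K

Answer: K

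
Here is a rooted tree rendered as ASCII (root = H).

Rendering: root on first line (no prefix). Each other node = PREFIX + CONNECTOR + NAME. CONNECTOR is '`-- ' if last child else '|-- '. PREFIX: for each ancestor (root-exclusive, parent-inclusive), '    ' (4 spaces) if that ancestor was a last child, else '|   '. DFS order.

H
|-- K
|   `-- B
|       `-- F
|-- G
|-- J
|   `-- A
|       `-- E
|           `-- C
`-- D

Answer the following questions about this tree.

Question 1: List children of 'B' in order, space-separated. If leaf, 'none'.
Answer: F

Derivation:
Node B's children (from adjacency): F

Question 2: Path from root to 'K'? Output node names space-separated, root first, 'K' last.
Walk down from root: H -> K

Answer: H K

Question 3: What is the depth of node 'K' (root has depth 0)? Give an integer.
Path from root to K: H -> K
Depth = number of edges = 1

Answer: 1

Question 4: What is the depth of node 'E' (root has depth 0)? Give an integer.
Path from root to E: H -> J -> A -> E
Depth = number of edges = 3

Answer: 3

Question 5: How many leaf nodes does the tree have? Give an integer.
Answer: 4

Derivation:
Leaves (nodes with no children): C, D, F, G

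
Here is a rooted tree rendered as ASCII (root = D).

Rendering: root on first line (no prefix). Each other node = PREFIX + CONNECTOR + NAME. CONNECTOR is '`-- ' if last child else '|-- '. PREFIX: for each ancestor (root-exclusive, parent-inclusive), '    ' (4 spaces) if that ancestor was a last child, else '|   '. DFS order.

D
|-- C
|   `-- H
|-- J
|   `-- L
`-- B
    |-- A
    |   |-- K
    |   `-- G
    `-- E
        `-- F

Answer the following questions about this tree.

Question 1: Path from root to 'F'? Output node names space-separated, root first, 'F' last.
Answer: D B E F

Derivation:
Walk down from root: D -> B -> E -> F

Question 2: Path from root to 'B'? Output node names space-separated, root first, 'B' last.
Walk down from root: D -> B

Answer: D B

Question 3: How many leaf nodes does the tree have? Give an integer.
Leaves (nodes with no children): F, G, H, K, L

Answer: 5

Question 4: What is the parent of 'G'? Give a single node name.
Scan adjacency: G appears as child of A

Answer: A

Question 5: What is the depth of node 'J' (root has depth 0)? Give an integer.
Answer: 1

Derivation:
Path from root to J: D -> J
Depth = number of edges = 1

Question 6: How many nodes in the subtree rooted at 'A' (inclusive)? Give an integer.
Answer: 3

Derivation:
Subtree rooted at A contains: A, G, K
Count = 3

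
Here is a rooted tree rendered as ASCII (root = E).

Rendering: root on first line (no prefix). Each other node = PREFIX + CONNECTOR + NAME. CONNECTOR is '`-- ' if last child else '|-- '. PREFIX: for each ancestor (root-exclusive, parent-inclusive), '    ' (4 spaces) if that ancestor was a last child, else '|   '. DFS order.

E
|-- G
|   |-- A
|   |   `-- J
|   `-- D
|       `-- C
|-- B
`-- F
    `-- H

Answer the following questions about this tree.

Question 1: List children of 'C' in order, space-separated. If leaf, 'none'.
Answer: none

Derivation:
Node C's children (from adjacency): (leaf)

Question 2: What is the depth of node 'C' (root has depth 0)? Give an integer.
Answer: 3

Derivation:
Path from root to C: E -> G -> D -> C
Depth = number of edges = 3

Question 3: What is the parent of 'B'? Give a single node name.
Answer: E

Derivation:
Scan adjacency: B appears as child of E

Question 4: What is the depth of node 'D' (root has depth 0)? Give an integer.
Path from root to D: E -> G -> D
Depth = number of edges = 2

Answer: 2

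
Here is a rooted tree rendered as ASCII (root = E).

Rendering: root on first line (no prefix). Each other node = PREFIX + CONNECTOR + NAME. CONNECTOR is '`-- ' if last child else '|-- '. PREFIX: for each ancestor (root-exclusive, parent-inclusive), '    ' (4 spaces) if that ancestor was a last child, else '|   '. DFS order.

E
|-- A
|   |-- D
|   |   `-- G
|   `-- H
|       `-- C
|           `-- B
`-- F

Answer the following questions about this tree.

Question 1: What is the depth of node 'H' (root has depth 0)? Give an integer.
Path from root to H: E -> A -> H
Depth = number of edges = 2

Answer: 2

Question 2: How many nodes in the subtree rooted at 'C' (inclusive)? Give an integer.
Subtree rooted at C contains: B, C
Count = 2

Answer: 2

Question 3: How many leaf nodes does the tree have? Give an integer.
Answer: 3

Derivation:
Leaves (nodes with no children): B, F, G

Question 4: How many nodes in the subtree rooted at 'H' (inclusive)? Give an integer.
Answer: 3

Derivation:
Subtree rooted at H contains: B, C, H
Count = 3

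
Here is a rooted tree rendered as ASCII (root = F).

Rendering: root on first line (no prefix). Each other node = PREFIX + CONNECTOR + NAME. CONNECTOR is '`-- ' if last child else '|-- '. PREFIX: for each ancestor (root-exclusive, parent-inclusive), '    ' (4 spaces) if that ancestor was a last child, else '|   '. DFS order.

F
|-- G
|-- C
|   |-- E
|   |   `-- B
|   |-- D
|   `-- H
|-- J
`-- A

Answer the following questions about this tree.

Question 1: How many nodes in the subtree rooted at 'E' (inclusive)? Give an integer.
Answer: 2

Derivation:
Subtree rooted at E contains: B, E
Count = 2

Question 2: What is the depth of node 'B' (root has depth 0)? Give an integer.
Path from root to B: F -> C -> E -> B
Depth = number of edges = 3

Answer: 3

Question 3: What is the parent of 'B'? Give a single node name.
Answer: E

Derivation:
Scan adjacency: B appears as child of E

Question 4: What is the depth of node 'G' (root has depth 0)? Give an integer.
Answer: 1

Derivation:
Path from root to G: F -> G
Depth = number of edges = 1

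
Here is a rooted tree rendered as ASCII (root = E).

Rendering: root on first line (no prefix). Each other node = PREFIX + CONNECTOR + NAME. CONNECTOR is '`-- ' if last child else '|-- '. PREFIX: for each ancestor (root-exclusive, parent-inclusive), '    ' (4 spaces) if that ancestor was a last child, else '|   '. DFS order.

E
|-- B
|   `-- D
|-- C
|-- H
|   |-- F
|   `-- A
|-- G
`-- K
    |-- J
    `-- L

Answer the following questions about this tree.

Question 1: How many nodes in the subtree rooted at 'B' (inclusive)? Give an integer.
Answer: 2

Derivation:
Subtree rooted at B contains: B, D
Count = 2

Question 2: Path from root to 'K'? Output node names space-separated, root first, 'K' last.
Answer: E K

Derivation:
Walk down from root: E -> K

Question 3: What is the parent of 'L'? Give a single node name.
Answer: K

Derivation:
Scan adjacency: L appears as child of K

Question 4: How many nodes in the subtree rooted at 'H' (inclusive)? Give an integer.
Subtree rooted at H contains: A, F, H
Count = 3

Answer: 3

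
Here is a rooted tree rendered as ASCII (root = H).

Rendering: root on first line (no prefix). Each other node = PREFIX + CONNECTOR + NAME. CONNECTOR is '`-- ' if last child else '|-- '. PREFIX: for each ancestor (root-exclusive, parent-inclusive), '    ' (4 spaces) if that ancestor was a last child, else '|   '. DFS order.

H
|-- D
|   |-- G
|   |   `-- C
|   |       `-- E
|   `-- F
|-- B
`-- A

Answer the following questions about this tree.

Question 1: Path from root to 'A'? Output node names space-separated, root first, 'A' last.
Answer: H A

Derivation:
Walk down from root: H -> A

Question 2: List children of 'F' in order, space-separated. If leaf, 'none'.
Answer: none

Derivation:
Node F's children (from adjacency): (leaf)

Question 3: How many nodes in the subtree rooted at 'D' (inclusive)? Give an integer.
Answer: 5

Derivation:
Subtree rooted at D contains: C, D, E, F, G
Count = 5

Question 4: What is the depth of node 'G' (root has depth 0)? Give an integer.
Path from root to G: H -> D -> G
Depth = number of edges = 2

Answer: 2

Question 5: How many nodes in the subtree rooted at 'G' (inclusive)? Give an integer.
Subtree rooted at G contains: C, E, G
Count = 3

Answer: 3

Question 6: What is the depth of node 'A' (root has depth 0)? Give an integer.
Path from root to A: H -> A
Depth = number of edges = 1

Answer: 1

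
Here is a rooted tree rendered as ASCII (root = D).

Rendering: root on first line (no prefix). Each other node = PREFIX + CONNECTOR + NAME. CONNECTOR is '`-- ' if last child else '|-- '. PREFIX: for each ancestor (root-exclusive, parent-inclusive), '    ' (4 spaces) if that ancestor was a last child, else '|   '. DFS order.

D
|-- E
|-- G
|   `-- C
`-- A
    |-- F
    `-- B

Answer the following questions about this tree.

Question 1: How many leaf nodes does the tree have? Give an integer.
Leaves (nodes with no children): B, C, E, F

Answer: 4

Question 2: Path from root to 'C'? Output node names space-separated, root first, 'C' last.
Walk down from root: D -> G -> C

Answer: D G C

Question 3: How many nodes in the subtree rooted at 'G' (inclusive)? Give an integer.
Answer: 2

Derivation:
Subtree rooted at G contains: C, G
Count = 2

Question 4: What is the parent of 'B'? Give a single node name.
Answer: A

Derivation:
Scan adjacency: B appears as child of A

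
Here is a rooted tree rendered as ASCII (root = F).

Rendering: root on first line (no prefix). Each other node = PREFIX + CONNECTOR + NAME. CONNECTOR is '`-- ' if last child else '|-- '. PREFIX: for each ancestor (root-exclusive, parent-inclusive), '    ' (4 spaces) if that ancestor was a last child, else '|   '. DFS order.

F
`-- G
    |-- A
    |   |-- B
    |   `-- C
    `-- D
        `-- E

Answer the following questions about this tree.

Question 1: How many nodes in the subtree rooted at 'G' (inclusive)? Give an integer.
Answer: 6

Derivation:
Subtree rooted at G contains: A, B, C, D, E, G
Count = 6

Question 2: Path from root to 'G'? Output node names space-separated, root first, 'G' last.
Walk down from root: F -> G

Answer: F G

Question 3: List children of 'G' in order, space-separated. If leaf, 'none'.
Answer: A D

Derivation:
Node G's children (from adjacency): A, D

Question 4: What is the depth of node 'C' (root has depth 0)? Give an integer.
Answer: 3

Derivation:
Path from root to C: F -> G -> A -> C
Depth = number of edges = 3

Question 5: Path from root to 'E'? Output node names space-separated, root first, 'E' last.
Walk down from root: F -> G -> D -> E

Answer: F G D E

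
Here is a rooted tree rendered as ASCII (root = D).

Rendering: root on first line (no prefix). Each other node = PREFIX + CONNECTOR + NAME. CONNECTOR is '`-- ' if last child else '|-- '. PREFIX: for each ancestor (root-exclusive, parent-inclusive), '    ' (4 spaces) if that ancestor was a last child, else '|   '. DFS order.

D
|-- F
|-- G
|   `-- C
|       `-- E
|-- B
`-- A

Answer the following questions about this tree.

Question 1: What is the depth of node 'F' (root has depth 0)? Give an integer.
Answer: 1

Derivation:
Path from root to F: D -> F
Depth = number of edges = 1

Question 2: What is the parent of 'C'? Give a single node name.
Answer: G

Derivation:
Scan adjacency: C appears as child of G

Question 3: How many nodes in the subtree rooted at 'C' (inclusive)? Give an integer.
Answer: 2

Derivation:
Subtree rooted at C contains: C, E
Count = 2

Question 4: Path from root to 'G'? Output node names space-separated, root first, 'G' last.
Answer: D G

Derivation:
Walk down from root: D -> G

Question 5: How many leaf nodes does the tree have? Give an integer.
Leaves (nodes with no children): A, B, E, F

Answer: 4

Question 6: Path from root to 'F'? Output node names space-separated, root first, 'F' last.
Answer: D F

Derivation:
Walk down from root: D -> F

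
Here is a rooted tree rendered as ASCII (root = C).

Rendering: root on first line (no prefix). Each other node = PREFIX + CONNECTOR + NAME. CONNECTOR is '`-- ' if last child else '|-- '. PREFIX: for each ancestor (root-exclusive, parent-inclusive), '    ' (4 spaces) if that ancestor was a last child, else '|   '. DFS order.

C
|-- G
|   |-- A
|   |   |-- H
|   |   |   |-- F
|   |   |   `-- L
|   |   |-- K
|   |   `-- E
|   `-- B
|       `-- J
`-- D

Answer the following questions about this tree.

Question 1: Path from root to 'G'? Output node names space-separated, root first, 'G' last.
Answer: C G

Derivation:
Walk down from root: C -> G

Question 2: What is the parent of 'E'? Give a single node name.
Scan adjacency: E appears as child of A

Answer: A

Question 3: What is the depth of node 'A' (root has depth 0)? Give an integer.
Path from root to A: C -> G -> A
Depth = number of edges = 2

Answer: 2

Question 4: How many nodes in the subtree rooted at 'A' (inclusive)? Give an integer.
Answer: 6

Derivation:
Subtree rooted at A contains: A, E, F, H, K, L
Count = 6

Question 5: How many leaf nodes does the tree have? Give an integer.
Answer: 6

Derivation:
Leaves (nodes with no children): D, E, F, J, K, L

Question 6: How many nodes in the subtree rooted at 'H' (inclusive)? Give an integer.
Subtree rooted at H contains: F, H, L
Count = 3

Answer: 3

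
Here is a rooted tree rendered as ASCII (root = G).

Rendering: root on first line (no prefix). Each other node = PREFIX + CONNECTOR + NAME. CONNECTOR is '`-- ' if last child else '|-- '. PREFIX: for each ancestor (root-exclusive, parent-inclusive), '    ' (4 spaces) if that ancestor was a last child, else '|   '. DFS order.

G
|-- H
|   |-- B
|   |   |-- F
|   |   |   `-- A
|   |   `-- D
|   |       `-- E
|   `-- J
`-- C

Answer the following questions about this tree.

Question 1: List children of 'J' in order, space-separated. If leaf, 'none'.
Answer: none

Derivation:
Node J's children (from adjacency): (leaf)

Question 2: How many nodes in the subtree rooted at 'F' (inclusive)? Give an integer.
Subtree rooted at F contains: A, F
Count = 2

Answer: 2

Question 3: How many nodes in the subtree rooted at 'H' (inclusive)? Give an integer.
Answer: 7

Derivation:
Subtree rooted at H contains: A, B, D, E, F, H, J
Count = 7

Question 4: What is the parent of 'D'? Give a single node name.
Scan adjacency: D appears as child of B

Answer: B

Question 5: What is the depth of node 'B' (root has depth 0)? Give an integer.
Path from root to B: G -> H -> B
Depth = number of edges = 2

Answer: 2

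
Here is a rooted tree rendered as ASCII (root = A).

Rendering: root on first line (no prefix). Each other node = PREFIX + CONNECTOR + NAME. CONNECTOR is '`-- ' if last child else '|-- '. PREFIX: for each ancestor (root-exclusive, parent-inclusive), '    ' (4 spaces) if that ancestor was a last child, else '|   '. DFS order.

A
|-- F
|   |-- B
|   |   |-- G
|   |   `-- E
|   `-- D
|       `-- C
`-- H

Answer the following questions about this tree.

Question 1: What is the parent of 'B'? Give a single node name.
Scan adjacency: B appears as child of F

Answer: F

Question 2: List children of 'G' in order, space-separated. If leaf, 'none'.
Node G's children (from adjacency): (leaf)

Answer: none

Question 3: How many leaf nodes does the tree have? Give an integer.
Answer: 4

Derivation:
Leaves (nodes with no children): C, E, G, H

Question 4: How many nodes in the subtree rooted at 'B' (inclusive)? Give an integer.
Answer: 3

Derivation:
Subtree rooted at B contains: B, E, G
Count = 3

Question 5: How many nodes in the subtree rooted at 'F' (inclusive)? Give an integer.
Answer: 6

Derivation:
Subtree rooted at F contains: B, C, D, E, F, G
Count = 6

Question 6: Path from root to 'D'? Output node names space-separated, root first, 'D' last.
Walk down from root: A -> F -> D

Answer: A F D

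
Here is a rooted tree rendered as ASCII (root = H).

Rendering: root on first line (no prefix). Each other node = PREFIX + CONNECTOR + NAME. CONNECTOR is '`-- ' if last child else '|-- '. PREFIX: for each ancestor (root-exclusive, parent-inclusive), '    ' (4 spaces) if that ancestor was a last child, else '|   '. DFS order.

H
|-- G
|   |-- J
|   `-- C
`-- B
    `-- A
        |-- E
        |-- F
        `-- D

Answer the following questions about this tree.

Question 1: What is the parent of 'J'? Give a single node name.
Scan adjacency: J appears as child of G

Answer: G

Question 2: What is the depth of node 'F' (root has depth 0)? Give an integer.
Answer: 3

Derivation:
Path from root to F: H -> B -> A -> F
Depth = number of edges = 3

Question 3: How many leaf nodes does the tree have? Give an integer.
Answer: 5

Derivation:
Leaves (nodes with no children): C, D, E, F, J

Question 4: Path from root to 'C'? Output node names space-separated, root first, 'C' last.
Walk down from root: H -> G -> C

Answer: H G C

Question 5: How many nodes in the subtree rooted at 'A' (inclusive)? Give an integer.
Answer: 4

Derivation:
Subtree rooted at A contains: A, D, E, F
Count = 4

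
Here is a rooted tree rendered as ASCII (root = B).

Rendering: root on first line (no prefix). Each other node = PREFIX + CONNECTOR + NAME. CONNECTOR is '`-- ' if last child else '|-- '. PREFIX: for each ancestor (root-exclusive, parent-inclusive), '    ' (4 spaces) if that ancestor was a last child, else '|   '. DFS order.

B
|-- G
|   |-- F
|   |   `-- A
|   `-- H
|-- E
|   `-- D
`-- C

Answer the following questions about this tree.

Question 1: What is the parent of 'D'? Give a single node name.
Answer: E

Derivation:
Scan adjacency: D appears as child of E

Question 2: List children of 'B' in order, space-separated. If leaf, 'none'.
Node B's children (from adjacency): G, E, C

Answer: G E C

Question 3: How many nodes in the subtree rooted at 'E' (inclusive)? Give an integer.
Answer: 2

Derivation:
Subtree rooted at E contains: D, E
Count = 2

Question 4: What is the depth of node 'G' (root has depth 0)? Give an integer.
Path from root to G: B -> G
Depth = number of edges = 1

Answer: 1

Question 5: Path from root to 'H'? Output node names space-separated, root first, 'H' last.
Answer: B G H

Derivation:
Walk down from root: B -> G -> H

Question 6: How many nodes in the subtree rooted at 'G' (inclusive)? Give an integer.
Answer: 4

Derivation:
Subtree rooted at G contains: A, F, G, H
Count = 4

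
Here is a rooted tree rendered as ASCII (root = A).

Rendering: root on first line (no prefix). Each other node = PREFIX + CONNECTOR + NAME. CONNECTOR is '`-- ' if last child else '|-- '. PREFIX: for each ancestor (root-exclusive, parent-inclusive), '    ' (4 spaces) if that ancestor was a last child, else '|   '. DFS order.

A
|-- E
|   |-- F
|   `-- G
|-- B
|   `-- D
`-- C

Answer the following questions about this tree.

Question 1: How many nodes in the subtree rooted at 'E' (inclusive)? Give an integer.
Subtree rooted at E contains: E, F, G
Count = 3

Answer: 3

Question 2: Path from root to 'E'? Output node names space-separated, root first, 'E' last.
Walk down from root: A -> E

Answer: A E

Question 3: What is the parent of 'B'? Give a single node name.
Answer: A

Derivation:
Scan adjacency: B appears as child of A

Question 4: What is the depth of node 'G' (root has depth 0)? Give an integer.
Path from root to G: A -> E -> G
Depth = number of edges = 2

Answer: 2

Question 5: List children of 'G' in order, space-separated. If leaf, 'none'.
Answer: none

Derivation:
Node G's children (from adjacency): (leaf)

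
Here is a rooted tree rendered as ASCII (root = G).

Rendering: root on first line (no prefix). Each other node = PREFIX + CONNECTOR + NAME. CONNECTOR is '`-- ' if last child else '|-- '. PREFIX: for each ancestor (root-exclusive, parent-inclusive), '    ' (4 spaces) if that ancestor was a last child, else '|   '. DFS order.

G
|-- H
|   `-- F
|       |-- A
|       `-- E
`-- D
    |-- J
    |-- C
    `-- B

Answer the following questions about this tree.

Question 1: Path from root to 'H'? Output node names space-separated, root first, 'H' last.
Walk down from root: G -> H

Answer: G H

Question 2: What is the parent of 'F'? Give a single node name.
Scan adjacency: F appears as child of H

Answer: H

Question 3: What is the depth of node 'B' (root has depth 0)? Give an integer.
Answer: 2

Derivation:
Path from root to B: G -> D -> B
Depth = number of edges = 2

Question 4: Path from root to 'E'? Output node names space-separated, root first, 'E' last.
Answer: G H F E

Derivation:
Walk down from root: G -> H -> F -> E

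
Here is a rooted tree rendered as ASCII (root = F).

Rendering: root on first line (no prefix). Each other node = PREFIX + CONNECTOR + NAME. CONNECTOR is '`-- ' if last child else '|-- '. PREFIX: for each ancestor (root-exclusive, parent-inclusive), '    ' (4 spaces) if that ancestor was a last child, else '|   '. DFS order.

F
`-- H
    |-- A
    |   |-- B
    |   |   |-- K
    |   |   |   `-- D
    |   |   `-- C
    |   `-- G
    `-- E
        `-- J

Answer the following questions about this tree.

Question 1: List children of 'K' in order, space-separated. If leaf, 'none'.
Answer: D

Derivation:
Node K's children (from adjacency): D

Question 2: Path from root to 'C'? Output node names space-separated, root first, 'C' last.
Answer: F H A B C

Derivation:
Walk down from root: F -> H -> A -> B -> C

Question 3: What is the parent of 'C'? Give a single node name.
Answer: B

Derivation:
Scan adjacency: C appears as child of B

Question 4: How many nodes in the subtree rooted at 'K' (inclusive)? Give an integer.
Answer: 2

Derivation:
Subtree rooted at K contains: D, K
Count = 2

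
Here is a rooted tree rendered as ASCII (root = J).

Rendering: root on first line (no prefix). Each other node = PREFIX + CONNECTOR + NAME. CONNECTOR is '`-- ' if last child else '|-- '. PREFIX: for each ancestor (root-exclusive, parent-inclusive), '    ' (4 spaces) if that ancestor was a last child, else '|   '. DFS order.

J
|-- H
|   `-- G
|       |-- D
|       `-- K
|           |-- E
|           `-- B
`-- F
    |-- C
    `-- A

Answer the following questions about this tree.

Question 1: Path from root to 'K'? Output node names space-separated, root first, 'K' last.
Walk down from root: J -> H -> G -> K

Answer: J H G K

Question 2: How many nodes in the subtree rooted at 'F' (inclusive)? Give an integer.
Answer: 3

Derivation:
Subtree rooted at F contains: A, C, F
Count = 3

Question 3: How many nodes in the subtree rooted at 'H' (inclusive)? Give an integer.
Answer: 6

Derivation:
Subtree rooted at H contains: B, D, E, G, H, K
Count = 6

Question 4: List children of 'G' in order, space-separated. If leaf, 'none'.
Node G's children (from adjacency): D, K

Answer: D K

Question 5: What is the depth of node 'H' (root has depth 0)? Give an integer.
Answer: 1

Derivation:
Path from root to H: J -> H
Depth = number of edges = 1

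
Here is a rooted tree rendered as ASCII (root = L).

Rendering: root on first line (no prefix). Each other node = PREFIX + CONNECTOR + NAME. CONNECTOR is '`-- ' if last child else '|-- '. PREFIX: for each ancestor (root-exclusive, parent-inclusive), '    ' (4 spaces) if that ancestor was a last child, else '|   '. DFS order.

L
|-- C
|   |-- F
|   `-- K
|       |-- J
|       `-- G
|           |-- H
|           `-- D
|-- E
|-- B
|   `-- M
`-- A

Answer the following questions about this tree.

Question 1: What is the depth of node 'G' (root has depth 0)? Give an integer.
Path from root to G: L -> C -> K -> G
Depth = number of edges = 3

Answer: 3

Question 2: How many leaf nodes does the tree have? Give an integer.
Answer: 7

Derivation:
Leaves (nodes with no children): A, D, E, F, H, J, M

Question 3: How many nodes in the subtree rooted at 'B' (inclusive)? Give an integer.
Answer: 2

Derivation:
Subtree rooted at B contains: B, M
Count = 2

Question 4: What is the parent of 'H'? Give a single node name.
Answer: G

Derivation:
Scan adjacency: H appears as child of G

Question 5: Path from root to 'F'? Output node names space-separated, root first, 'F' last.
Answer: L C F

Derivation:
Walk down from root: L -> C -> F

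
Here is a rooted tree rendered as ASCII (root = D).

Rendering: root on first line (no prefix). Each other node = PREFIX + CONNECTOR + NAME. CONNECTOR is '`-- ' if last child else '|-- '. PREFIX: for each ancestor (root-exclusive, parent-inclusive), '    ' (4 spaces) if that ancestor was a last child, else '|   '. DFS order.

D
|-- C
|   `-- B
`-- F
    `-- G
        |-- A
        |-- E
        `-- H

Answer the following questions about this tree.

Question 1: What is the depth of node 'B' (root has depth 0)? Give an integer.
Path from root to B: D -> C -> B
Depth = number of edges = 2

Answer: 2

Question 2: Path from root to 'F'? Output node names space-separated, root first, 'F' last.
Walk down from root: D -> F

Answer: D F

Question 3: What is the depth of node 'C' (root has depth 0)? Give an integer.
Path from root to C: D -> C
Depth = number of edges = 1

Answer: 1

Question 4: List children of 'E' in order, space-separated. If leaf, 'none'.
Node E's children (from adjacency): (leaf)

Answer: none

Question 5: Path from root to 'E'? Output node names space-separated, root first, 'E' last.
Answer: D F G E

Derivation:
Walk down from root: D -> F -> G -> E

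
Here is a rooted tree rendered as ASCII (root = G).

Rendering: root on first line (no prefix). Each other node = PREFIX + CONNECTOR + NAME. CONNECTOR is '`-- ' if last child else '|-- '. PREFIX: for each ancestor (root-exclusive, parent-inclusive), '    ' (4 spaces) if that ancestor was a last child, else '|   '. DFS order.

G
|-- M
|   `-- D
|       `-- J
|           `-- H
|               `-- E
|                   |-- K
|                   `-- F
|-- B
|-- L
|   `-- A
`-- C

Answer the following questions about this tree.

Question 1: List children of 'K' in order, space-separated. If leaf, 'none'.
Node K's children (from adjacency): (leaf)

Answer: none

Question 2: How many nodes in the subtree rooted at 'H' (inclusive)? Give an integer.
Answer: 4

Derivation:
Subtree rooted at H contains: E, F, H, K
Count = 4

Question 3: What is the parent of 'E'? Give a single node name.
Answer: H

Derivation:
Scan adjacency: E appears as child of H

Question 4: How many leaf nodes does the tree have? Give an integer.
Answer: 5

Derivation:
Leaves (nodes with no children): A, B, C, F, K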